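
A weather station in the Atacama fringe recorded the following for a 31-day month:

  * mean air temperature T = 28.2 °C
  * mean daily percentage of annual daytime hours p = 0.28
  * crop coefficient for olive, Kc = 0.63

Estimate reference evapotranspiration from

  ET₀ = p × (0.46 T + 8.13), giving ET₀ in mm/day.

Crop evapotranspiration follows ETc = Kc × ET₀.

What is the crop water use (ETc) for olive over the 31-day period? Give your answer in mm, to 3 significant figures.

ET₀ = 0.28 × (0.46 × 28.2 + 8.13) = 0.28 × 21.102 = 5.9086 mm/d
ETc = Kc × ET₀ = 0.63 × 5.9086 = 3.7224 mm/d
Over 31 days: 3.7224 × 31 = 115.394 mm

115 mm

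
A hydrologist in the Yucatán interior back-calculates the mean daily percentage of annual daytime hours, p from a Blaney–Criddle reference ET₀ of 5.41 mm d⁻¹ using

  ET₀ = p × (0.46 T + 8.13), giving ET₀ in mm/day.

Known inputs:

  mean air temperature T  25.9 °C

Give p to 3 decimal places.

p = ET₀ / (0.46 T + 8.13) = 5.41 / (0.46 × 25.9 + 8.13) = 5.41 / 20.044 = 0.2699

0.270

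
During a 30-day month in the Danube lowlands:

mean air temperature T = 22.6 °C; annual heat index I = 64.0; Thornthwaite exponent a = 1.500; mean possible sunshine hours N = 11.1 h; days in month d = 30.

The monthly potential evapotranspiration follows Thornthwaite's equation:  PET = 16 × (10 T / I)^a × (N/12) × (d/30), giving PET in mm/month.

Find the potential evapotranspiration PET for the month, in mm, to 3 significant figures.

10T/I = 10 × 22.6 / 64.0 = 3.5313
(10T/I)^a = 3.5313^1.500 = 6.6359
Uncorrected PET = 16 × 6.6359 = 106.174 mm
Correction = (N/12)(d/30) = (11.1/12)(30/30) = 0.9250
PET = 106.174 × 0.9250 = 98.211 mm/month

98.2 mm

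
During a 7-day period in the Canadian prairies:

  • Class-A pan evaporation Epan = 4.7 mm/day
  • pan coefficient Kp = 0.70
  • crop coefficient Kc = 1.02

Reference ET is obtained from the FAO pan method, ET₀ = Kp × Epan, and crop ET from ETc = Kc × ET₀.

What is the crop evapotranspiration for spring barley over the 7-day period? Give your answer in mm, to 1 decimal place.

23.5 mm

ET₀ = 0.70 × 4.7 = 3.2900 mm/d
ETc = Kc × ET₀ = 1.02 × 3.2900 = 3.3558 mm/d
Over 7 days: 3.3558 × 7 = 23.491 mm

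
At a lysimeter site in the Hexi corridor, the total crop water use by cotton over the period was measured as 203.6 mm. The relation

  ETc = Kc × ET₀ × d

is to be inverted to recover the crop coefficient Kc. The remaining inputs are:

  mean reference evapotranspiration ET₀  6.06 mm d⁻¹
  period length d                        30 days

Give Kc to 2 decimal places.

1.12

ETc = Kc × ET₀ × d  ⇒  Kc = ETc / (ET₀ × d)
Kc = 203.6 / (6.06 × 30) = 203.6 / 181.80 = 1.1199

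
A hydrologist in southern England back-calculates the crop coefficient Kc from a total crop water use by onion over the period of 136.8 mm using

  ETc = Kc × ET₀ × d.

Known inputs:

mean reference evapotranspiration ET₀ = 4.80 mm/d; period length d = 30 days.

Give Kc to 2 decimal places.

0.95

ETc = Kc × ET₀ × d  ⇒  Kc = ETc / (ET₀ × d)
Kc = 136.8 / (4.80 × 30) = 136.8 / 144.00 = 0.9500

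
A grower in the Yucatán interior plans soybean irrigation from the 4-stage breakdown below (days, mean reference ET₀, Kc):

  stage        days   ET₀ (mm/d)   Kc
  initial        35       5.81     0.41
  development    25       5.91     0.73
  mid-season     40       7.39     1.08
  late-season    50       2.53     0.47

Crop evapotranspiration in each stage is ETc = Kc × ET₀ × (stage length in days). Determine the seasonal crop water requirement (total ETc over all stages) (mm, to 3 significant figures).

initial: 0.41 × 5.81 × 35 = 83.37 mm
development: 0.73 × 5.91 × 25 = 107.86 mm
mid-season: 1.08 × 7.39 × 40 = 319.25 mm
late-season: 0.47 × 2.53 × 50 = 59.46 mm
Seasonal total = 569.94 mm

570 mm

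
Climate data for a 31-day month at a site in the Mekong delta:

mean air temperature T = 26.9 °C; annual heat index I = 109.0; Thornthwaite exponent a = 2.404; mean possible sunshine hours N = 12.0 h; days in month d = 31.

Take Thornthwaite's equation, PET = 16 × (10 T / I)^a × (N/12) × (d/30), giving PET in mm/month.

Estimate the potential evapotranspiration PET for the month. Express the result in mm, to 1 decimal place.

145.0 mm

10T/I = 10 × 26.9 / 109.0 = 2.4679
(10T/I)^a = 2.4679^2.404 = 8.7731
Uncorrected PET = 16 × 8.7731 = 140.370 mm
Correction = (N/12)(d/30) = (12.0/12)(31/30) = 1.0333
PET = 140.370 × 1.0333 = 145.044 mm/month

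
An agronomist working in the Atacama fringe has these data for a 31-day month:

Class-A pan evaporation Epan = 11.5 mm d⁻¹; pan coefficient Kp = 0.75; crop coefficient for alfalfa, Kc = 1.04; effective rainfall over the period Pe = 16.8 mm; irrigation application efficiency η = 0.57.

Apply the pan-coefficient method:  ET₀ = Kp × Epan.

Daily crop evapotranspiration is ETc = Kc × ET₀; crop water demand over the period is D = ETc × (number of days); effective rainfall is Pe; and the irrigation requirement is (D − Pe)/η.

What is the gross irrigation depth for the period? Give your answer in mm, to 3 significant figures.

ET₀ = 0.75 × 11.5 = 8.6250 mm/d
ETc = Kc × ET₀ = 1.04 × 8.6250 = 8.9700 mm/d
Crop demand D = ETc × 31 d = 8.9700 × 31 = 278.070 mm
D − Pe = 278.070 − 16.8 = 261.270 mm
Gross irrigation = 261.270 / 0.57 = 458.368 mm

458 mm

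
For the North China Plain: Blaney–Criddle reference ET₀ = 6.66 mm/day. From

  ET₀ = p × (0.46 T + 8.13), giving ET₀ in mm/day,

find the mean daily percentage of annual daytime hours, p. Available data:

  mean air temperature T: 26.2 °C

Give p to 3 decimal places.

p = ET₀ / (0.46 T + 8.13) = 6.66 / (0.46 × 26.2 + 8.13) = 6.66 / 20.182 = 0.3300

0.330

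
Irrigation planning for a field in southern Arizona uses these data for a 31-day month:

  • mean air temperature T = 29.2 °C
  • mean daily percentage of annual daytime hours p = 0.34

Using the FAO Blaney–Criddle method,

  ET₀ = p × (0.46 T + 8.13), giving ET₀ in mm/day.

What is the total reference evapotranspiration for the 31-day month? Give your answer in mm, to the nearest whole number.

ET₀ = 0.34 × (0.46 × 29.2 + 8.13) = 0.34 × 21.562 = 7.3311 mm/d
Monthly total = 7.3311 × 31 = 227.264 mm

227 mm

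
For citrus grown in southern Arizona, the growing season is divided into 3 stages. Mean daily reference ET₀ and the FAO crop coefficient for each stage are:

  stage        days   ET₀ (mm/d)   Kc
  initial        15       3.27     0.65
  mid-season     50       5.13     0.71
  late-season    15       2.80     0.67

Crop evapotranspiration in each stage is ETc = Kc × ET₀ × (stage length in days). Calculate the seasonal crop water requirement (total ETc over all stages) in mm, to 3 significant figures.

initial: 0.65 × 3.27 × 15 = 31.88 mm
mid-season: 0.71 × 5.13 × 50 = 182.12 mm
late-season: 0.67 × 2.80 × 15 = 28.14 mm
Seasonal total = 242.14 mm

242 mm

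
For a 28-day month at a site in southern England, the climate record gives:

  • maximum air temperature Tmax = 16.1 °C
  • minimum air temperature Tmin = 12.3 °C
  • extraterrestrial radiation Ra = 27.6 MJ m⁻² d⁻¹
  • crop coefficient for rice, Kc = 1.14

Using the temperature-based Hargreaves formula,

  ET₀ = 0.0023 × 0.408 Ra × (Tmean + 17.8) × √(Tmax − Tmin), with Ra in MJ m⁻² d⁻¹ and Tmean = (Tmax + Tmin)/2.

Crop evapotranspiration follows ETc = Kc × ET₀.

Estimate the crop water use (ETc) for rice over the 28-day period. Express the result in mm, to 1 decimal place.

Tmean = (16.1 + 12.3)/2 = 14.20 °C
0.408 Ra = 0.408 × 27.6 = 11.2608 mm/d equivalent
ET₀ = 0.0023 × 11.2608 × (14.20 + 17.8) × √3.8 = 0.0023 × 11.2608 × 32.00 × 1.9494 = 1.6157 mm/d
ETc = Kc × ET₀ = 1.14 × 1.6157 = 1.8419 mm/d
Over 28 days: 1.8419 × 28 = 51.573 mm

51.6 mm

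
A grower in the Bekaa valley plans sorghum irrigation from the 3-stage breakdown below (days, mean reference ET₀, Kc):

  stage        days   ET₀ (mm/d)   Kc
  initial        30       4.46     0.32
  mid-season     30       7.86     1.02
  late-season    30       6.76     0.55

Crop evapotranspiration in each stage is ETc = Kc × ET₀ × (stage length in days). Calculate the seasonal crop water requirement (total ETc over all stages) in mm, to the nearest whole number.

395 mm

initial: 0.32 × 4.46 × 30 = 42.82 mm
mid-season: 1.02 × 7.86 × 30 = 240.52 mm
late-season: 0.55 × 6.76 × 30 = 111.54 mm
Seasonal total = 394.88 mm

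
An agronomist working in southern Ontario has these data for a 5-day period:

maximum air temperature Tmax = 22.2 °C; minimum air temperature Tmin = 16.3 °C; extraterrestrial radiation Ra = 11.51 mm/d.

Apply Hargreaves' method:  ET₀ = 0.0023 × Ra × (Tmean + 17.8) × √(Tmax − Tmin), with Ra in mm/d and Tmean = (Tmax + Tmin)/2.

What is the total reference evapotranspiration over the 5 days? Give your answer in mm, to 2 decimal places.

Tmean = (22.2 + 16.3)/2 = 19.25 °C
ET₀ = 0.0023 × 11.51 × (19.25 + 17.8) × √5.9 = 0.0023 × 11.51 × 37.05 × 2.4290 = 2.3824 mm/d
Over 5 days: 2.3824 × 5 = 11.912 mm

11.91 mm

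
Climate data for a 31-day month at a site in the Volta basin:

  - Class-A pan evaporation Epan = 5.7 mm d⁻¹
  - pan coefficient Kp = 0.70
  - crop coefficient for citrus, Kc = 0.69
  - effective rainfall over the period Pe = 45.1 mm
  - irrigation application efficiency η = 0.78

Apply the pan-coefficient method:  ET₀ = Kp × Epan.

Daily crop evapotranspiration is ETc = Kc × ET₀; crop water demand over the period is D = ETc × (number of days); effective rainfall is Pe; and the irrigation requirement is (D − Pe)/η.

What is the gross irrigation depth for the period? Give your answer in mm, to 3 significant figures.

51.6 mm

ET₀ = 0.70 × 5.7 = 3.9900 mm/d
ETc = Kc × ET₀ = 0.69 × 3.9900 = 2.7531 mm/d
Crop demand D = ETc × 31 d = 2.7531 × 31 = 85.346 mm
D − Pe = 85.346 − 45.1 = 40.246 mm
Gross irrigation = 40.246 / 0.78 = 51.597 mm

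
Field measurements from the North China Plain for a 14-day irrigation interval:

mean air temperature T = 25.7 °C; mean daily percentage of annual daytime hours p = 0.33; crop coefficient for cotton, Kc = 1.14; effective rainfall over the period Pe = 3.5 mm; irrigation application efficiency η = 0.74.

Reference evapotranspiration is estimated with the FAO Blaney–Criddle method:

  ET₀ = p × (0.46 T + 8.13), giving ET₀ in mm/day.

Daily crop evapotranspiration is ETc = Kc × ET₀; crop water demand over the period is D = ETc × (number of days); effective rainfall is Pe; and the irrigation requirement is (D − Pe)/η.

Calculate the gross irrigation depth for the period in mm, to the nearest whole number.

137 mm

ET₀ = 0.33 × (0.46 × 25.7 + 8.13) = 0.33 × 19.952 = 6.5842 mm/d
ETc = Kc × ET₀ = 1.14 × 6.5842 = 7.5060 mm/d
Crop demand D = ETc × 14 d = 7.5060 × 14 = 105.084 mm
D − Pe = 105.084 − 3.5 = 101.584 mm
Gross irrigation = 101.584 / 0.74 = 137.276 mm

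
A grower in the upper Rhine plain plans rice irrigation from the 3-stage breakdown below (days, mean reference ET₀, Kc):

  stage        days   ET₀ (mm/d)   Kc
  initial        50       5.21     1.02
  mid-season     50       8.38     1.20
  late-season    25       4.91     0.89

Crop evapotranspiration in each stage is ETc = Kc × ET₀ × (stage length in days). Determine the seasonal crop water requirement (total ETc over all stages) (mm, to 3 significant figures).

initial: 1.02 × 5.21 × 50 = 265.71 mm
mid-season: 1.20 × 8.38 × 50 = 502.80 mm
late-season: 0.89 × 4.91 × 25 = 109.25 mm
Seasonal total = 877.76 mm

878 mm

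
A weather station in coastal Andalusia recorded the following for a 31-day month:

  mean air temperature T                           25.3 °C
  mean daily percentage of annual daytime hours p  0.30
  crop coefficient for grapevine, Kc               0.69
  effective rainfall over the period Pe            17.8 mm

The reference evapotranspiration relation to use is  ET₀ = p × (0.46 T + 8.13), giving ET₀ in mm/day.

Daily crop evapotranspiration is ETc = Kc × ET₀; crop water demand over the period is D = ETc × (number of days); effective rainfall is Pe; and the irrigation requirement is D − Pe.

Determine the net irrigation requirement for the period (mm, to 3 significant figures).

109 mm

ET₀ = 0.30 × (0.46 × 25.3 + 8.13) = 0.30 × 19.768 = 5.9304 mm/d
ETc = Kc × ET₀ = 0.69 × 5.9304 = 4.0920 mm/d
Crop demand D = ETc × 31 d = 4.0920 × 31 = 126.852 mm
D − Pe = 126.852 − 17.8 = 109.052 mm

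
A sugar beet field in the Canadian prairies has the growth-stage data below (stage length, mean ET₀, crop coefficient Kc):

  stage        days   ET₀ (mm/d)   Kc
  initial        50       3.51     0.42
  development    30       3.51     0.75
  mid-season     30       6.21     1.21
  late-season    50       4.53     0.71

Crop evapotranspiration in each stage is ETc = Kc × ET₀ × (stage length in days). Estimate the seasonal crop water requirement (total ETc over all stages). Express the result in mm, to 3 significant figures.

539 mm

initial: 0.42 × 3.51 × 50 = 73.71 mm
development: 0.75 × 3.51 × 30 = 78.98 mm
mid-season: 1.21 × 6.21 × 30 = 225.42 mm
late-season: 0.71 × 4.53 × 50 = 160.82 mm
Seasonal total = 538.93 mm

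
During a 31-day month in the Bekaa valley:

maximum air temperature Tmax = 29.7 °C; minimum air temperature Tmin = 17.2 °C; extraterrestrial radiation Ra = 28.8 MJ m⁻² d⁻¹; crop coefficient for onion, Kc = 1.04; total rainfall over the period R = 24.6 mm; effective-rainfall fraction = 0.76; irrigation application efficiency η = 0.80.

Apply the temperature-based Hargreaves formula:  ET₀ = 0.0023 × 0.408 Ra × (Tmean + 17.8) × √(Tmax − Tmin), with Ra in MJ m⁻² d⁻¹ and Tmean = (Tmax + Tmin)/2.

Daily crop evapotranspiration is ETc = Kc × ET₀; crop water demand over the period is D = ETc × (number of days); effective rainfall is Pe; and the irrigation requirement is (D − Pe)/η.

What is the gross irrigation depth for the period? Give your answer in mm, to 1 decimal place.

135.5 mm

Tmean = (29.7 + 17.2)/2 = 23.45 °C
0.408 Ra = 0.408 × 28.8 = 11.7504 mm/d equivalent
ET₀ = 0.0023 × 11.7504 × (23.45 + 17.8) × √12.5 = 0.0023 × 11.7504 × 41.25 × 3.5355 = 3.9414 mm/d
ETc = Kc × ET₀ = 1.04 × 3.9414 = 4.0991 mm/d
Crop demand D = ETc × 31 d = 4.0991 × 31 = 127.072 mm
Pe = 0.76 × 24.6 = 18.696 mm
D − Pe = 127.072 − 18.696 = 108.376 mm
Gross irrigation = 108.376 / 0.80 = 135.470 mm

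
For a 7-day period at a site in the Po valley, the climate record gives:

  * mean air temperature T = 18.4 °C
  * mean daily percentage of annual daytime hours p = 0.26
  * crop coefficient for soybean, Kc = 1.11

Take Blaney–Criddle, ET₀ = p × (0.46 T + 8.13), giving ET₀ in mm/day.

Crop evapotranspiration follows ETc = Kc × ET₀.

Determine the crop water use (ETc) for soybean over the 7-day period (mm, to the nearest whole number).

ET₀ = 0.26 × (0.46 × 18.4 + 8.13) = 0.26 × 16.594 = 4.3144 mm/d
ETc = Kc × ET₀ = 1.11 × 4.3144 = 4.7890 mm/d
Over 7 days: 4.7890 × 7 = 33.523 mm

34 mm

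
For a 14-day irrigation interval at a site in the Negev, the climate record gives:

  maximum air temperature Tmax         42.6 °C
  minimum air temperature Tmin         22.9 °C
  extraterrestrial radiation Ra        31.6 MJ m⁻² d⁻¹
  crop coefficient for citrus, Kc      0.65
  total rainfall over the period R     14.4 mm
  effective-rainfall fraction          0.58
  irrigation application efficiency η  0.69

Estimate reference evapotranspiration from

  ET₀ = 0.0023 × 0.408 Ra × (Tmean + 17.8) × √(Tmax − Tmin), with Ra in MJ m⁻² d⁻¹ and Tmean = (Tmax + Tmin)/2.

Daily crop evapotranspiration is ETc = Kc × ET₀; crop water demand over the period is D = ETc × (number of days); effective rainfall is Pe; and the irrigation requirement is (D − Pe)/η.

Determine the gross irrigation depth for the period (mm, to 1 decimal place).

Tmean = (42.6 + 22.9)/2 = 32.75 °C
0.408 Ra = 0.408 × 31.6 = 12.8928 mm/d equivalent
ET₀ = 0.0023 × 12.8928 × (32.75 + 17.8) × √19.7 = 0.0023 × 12.8928 × 50.55 × 4.4385 = 6.6532 mm/d
ETc = Kc × ET₀ = 0.65 × 6.6532 = 4.3246 mm/d
Crop demand D = ETc × 14 d = 4.3246 × 14 = 60.544 mm
Pe = 0.58 × 14.4 = 8.352 mm
D − Pe = 60.544 − 8.352 = 52.192 mm
Gross irrigation = 52.192 / 0.69 = 75.641 mm

75.6 mm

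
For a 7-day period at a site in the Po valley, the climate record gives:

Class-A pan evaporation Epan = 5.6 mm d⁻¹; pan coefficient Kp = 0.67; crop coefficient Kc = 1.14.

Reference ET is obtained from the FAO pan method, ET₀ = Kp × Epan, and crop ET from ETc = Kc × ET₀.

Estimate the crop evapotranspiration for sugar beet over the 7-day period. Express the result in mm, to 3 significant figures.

ET₀ = 0.67 × 5.6 = 3.7520 mm/d
ETc = Kc × ET₀ = 1.14 × 3.7520 = 4.2773 mm/d
Over 7 days: 4.2773 × 7 = 29.941 mm

29.9 mm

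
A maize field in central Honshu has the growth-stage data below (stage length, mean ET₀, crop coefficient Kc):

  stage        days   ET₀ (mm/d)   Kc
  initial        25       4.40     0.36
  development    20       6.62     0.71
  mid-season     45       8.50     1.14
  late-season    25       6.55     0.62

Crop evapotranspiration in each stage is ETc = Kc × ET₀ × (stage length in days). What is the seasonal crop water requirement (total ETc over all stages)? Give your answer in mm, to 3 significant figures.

initial: 0.36 × 4.40 × 25 = 39.60 mm
development: 0.71 × 6.62 × 20 = 94.00 mm
mid-season: 1.14 × 8.50 × 45 = 436.05 mm
late-season: 0.62 × 6.55 × 25 = 101.53 mm
Seasonal total = 671.18 mm

671 mm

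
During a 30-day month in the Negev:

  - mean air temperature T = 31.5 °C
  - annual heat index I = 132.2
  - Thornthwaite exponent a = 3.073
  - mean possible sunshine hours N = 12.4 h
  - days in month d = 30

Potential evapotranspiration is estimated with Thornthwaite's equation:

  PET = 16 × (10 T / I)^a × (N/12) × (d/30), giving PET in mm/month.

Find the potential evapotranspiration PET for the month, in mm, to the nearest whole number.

10T/I = 10 × 31.5 / 132.2 = 2.3828
(10T/I)^a = 2.3828^3.073 = 14.4142
Uncorrected PET = 16 × 14.4142 = 230.627 mm
Correction = (N/12)(d/30) = (12.4/12)(30/30) = 1.0333
PET = 230.627 × 1.0333 = 238.307 mm/month

238 mm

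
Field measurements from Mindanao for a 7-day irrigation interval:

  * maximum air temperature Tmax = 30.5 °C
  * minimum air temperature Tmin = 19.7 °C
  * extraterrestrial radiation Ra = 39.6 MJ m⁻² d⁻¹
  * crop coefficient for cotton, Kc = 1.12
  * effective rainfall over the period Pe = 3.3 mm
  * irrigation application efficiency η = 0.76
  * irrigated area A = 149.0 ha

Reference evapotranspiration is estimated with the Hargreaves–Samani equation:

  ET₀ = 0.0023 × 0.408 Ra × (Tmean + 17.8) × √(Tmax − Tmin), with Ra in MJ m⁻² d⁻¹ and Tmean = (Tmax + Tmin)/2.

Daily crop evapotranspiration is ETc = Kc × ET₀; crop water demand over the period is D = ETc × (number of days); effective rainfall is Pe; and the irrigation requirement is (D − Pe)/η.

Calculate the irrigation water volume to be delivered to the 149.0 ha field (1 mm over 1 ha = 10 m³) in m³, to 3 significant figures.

74100 m³

Tmean = (30.5 + 19.7)/2 = 25.10 °C
0.408 Ra = 0.408 × 39.6 = 16.1568 mm/d equivalent
ET₀ = 0.0023 × 16.1568 × (25.10 + 17.8) × √10.8 = 0.0023 × 16.1568 × 42.90 × 3.2863 = 5.2390 mm/d
ETc = Kc × ET₀ = 1.12 × 5.2390 = 5.8677 mm/d
Crop demand D = ETc × 7 d = 5.8677 × 7 = 41.074 mm
D − Pe = 41.074 − 3.3 = 37.774 mm
Gross irrigation = 37.774 / 0.76 = 49.703 mm
Volume = 49.703 mm × 149.0 ha × 10 = 74057.5 m³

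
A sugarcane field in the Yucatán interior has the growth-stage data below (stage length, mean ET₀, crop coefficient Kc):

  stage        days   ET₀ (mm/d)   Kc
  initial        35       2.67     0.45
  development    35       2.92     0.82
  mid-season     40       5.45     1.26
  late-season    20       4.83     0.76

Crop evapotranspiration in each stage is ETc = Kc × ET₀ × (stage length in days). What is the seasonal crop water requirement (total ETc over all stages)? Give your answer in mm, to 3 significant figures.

initial: 0.45 × 2.67 × 35 = 42.05 mm
development: 0.82 × 2.92 × 35 = 83.80 mm
mid-season: 1.26 × 5.45 × 40 = 274.68 mm
late-season: 0.76 × 4.83 × 20 = 73.42 mm
Seasonal total = 473.95 mm

474 mm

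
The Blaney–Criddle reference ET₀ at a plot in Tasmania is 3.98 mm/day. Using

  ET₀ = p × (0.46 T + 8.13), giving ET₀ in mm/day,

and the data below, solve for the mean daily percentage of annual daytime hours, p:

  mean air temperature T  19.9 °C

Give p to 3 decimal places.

0.230

p = ET₀ / (0.46 T + 8.13) = 3.98 / (0.46 × 19.9 + 8.13) = 3.98 / 17.284 = 0.2303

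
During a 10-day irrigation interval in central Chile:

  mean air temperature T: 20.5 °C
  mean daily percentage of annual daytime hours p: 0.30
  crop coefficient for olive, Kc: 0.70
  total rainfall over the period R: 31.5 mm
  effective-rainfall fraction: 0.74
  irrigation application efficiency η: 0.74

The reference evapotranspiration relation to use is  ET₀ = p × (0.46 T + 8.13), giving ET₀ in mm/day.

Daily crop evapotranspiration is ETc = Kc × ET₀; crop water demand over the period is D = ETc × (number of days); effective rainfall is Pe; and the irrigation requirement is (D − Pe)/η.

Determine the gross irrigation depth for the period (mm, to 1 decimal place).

ET₀ = 0.30 × (0.46 × 20.5 + 8.13) = 0.30 × 17.560 = 5.2680 mm/d
ETc = Kc × ET₀ = 0.70 × 5.2680 = 3.6876 mm/d
Crop demand D = ETc × 10 d = 3.6876 × 10 = 36.876 mm
Pe = 0.74 × 31.5 = 23.310 mm
D − Pe = 36.876 − 23.310 = 13.566 mm
Gross irrigation = 13.566 / 0.74 = 18.332 mm

18.3 mm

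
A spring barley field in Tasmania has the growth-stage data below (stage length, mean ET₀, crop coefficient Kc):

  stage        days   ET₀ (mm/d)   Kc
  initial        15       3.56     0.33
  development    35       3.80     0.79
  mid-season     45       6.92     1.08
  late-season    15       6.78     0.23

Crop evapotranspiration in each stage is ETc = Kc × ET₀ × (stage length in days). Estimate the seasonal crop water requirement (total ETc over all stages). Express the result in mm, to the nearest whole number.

initial: 0.33 × 3.56 × 15 = 17.62 mm
development: 0.79 × 3.80 × 35 = 105.07 mm
mid-season: 1.08 × 6.92 × 45 = 336.31 mm
late-season: 0.23 × 6.78 × 15 = 23.39 mm
Seasonal total = 482.39 mm

482 mm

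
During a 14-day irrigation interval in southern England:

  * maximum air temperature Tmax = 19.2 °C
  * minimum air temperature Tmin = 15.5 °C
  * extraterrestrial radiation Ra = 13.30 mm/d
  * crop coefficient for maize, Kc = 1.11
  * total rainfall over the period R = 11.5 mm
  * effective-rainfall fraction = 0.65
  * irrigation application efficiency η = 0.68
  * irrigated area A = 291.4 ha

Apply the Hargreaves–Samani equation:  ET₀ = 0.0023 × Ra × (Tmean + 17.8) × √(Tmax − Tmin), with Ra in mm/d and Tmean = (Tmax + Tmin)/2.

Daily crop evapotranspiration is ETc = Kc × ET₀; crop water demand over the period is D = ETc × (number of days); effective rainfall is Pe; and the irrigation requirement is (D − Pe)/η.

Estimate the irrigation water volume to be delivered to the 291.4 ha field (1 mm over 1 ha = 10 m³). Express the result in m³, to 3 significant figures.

Tmean = (19.2 + 15.5)/2 = 17.35 °C
ET₀ = 0.0023 × 13.30 × (17.35 + 17.8) × √3.7 = 0.0023 × 13.30 × 35.15 × 1.9235 = 2.0682 mm/d
ETc = Kc × ET₀ = 1.11 × 2.0682 = 2.2957 mm/d
Crop demand D = ETc × 14 d = 2.2957 × 14 = 32.140 mm
Pe = 0.65 × 11.5 = 7.475 mm
D − Pe = 32.140 − 7.475 = 24.665 mm
Gross irrigation = 24.665 / 0.68 = 36.272 mm
Volume = 36.272 mm × 291.4 ha × 10 = 105696.6 m³

106000 m³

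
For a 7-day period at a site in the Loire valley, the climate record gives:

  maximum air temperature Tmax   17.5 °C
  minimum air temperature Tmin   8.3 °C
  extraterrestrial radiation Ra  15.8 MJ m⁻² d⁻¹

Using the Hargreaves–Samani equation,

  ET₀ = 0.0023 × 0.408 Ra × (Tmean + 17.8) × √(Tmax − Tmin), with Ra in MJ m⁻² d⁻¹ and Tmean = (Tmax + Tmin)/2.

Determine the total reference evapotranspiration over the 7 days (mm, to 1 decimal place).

Tmean = (17.5 + 8.3)/2 = 12.90 °C
0.408 Ra = 0.408 × 15.8 = 6.4464 mm/d equivalent
ET₀ = 0.0023 × 6.4464 × (12.90 + 17.8) × √9.2 = 0.0023 × 6.4464 × 30.70 × 3.0332 = 1.3807 mm/d
Over 7 days: 1.3807 × 7 = 9.665 mm

9.7 mm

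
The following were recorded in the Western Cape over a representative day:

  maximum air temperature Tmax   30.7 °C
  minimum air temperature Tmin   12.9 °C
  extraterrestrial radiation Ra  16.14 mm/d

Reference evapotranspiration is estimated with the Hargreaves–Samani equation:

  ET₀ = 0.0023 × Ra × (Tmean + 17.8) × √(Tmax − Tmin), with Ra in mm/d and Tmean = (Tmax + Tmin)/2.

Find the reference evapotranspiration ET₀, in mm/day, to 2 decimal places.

6.20 mm/day

Tmean = (30.7 + 12.9)/2 = 21.80 °C
ET₀ = 0.0023 × 16.14 × (21.80 + 17.8) × √17.8 = 0.0023 × 16.14 × 39.60 × 4.2190 = 6.2021 mm/d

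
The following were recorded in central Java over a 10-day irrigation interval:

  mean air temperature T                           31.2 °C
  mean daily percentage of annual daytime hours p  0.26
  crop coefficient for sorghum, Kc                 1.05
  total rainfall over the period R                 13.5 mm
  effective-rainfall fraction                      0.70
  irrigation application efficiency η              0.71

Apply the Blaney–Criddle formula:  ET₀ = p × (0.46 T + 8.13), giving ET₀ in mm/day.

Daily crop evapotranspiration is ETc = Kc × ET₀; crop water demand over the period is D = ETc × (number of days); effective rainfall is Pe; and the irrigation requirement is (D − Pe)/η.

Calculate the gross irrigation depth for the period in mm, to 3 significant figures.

73.1 mm

ET₀ = 0.26 × (0.46 × 31.2 + 8.13) = 0.26 × 22.482 = 5.8453 mm/d
ETc = Kc × ET₀ = 1.05 × 5.8453 = 6.1376 mm/d
Crop demand D = ETc × 10 d = 6.1376 × 10 = 61.376 mm
Pe = 0.70 × 13.5 = 9.450 mm
D − Pe = 61.376 − 9.450 = 51.926 mm
Gross irrigation = 51.926 / 0.71 = 73.135 mm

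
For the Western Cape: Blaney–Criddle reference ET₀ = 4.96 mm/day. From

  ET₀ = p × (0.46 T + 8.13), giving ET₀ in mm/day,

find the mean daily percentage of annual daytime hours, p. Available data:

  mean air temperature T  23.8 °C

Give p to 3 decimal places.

p = ET₀ / (0.46 T + 8.13) = 4.96 / (0.46 × 23.8 + 8.13) = 4.96 / 19.078 = 0.2600

0.260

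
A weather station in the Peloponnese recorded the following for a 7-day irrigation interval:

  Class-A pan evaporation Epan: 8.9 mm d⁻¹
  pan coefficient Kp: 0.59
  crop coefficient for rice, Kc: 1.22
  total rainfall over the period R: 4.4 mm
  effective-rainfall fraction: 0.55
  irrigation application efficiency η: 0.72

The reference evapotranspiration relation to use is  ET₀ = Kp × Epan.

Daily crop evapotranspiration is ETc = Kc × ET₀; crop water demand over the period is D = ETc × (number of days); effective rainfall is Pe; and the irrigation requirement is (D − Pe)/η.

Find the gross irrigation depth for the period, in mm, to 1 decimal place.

58.9 mm

ET₀ = 0.59 × 8.9 = 5.2510 mm/d
ETc = Kc × ET₀ = 1.22 × 5.2510 = 6.4062 mm/d
Crop demand D = ETc × 7 d = 6.4062 × 7 = 44.843 mm
Pe = 0.55 × 4.4 = 2.420 mm
D − Pe = 44.843 − 2.420 = 42.423 mm
Gross irrigation = 42.423 / 0.72 = 58.921 mm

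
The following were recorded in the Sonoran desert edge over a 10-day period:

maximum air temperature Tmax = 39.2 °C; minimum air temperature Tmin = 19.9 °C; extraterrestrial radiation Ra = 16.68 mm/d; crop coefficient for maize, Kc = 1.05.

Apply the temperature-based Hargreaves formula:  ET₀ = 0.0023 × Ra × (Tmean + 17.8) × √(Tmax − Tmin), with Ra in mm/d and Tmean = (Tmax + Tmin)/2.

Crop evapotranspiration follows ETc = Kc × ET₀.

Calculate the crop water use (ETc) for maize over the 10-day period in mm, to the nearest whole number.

Tmean = (39.2 + 19.9)/2 = 29.55 °C
ET₀ = 0.0023 × 16.68 × (29.55 + 17.8) × √19.3 = 0.0023 × 16.68 × 47.35 × 4.3932 = 7.9804 mm/d
ETc = Kc × ET₀ = 1.05 × 7.9804 = 8.3794 mm/d
Over 10 days: 8.3794 × 10 = 83.794 mm

84 mm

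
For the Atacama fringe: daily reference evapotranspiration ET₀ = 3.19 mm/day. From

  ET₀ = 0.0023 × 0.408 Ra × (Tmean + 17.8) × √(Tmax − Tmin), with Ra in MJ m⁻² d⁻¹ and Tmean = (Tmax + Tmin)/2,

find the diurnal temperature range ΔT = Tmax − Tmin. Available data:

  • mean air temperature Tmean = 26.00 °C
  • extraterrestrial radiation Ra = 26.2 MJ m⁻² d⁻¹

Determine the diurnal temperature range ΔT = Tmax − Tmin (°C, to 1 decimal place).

8.8 °C

√ΔT = ET₀ / [0.0023 × 0.408 × Ra × (Tmean+17.8)] = 3.19 / (0.0023 × 10.6896 × 43.80) = 2.9623
ΔT = 2.9623² = 8.775 °C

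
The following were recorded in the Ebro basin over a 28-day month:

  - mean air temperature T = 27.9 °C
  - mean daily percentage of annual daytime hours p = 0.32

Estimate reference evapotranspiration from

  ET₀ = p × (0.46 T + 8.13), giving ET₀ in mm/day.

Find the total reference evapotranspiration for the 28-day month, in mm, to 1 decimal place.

ET₀ = 0.32 × (0.46 × 27.9 + 8.13) = 0.32 × 20.964 = 6.7085 mm/d
Monthly total = 6.7085 × 28 = 187.838 mm

187.8 mm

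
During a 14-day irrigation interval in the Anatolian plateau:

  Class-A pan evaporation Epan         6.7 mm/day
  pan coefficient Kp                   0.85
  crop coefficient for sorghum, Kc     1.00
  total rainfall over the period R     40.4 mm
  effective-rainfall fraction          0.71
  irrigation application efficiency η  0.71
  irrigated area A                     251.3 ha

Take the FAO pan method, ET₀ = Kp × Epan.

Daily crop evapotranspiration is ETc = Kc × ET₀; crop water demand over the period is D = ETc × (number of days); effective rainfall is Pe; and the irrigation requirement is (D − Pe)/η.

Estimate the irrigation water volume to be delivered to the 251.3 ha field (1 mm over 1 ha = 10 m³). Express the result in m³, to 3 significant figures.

ET₀ = 0.85 × 6.7 = 5.6950 mm/d
ETc = Kc × ET₀ = 1.00 × 5.6950 = 5.6950 mm/d
Crop demand D = ETc × 14 d = 5.6950 × 14 = 79.730 mm
Pe = 0.71 × 40.4 = 28.684 mm
D − Pe = 79.730 − 28.684 = 51.046 mm
Gross irrigation = 51.046 / 0.71 = 71.896 mm
Volume = 71.896 mm × 251.3 ha × 10 = 180674.6 m³

181000 m³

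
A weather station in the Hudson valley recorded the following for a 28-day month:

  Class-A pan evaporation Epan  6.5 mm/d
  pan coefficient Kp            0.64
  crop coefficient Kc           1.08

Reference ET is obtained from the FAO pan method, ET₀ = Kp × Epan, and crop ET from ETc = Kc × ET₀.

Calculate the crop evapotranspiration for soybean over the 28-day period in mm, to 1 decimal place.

ET₀ = 0.64 × 6.5 = 4.1600 mm/d
ETc = Kc × ET₀ = 1.08 × 4.1600 = 4.4928 mm/d
Over 28 days: 4.4928 × 28 = 125.798 mm

125.8 mm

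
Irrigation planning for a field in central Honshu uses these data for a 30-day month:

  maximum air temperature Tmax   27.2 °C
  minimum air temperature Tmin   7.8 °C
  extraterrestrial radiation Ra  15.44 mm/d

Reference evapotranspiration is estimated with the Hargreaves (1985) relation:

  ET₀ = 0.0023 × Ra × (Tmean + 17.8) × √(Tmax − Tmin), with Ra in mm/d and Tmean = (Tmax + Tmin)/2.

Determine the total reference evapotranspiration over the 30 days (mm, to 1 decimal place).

Tmean = (27.2 + 7.8)/2 = 17.50 °C
ET₀ = 0.0023 × 15.44 × (17.50 + 17.8) × √19.4 = 0.0023 × 15.44 × 35.30 × 4.4045 = 5.5214 mm/d
Over 30 days: 5.5214 × 30 = 165.642 mm

165.6 mm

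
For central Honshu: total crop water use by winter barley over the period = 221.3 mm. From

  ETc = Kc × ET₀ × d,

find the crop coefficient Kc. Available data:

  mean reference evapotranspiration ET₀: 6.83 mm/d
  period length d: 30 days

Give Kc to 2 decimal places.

ETc = Kc × ET₀ × d  ⇒  Kc = ETc / (ET₀ × d)
Kc = 221.3 / (6.83 × 30) = 221.3 / 204.90 = 1.0800

1.08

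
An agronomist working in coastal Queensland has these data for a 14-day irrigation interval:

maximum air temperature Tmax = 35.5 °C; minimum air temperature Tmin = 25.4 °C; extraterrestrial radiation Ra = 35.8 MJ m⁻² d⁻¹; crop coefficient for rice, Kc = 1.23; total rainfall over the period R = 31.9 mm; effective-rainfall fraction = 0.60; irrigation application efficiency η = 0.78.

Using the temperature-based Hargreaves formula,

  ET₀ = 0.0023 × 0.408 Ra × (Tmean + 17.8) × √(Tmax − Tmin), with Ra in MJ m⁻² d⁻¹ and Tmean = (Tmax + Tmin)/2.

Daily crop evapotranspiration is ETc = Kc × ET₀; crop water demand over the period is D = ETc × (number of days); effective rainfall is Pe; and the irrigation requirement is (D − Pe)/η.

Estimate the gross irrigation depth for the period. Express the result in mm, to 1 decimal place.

Tmean = (35.5 + 25.4)/2 = 30.45 °C
0.408 Ra = 0.408 × 35.8 = 14.6064 mm/d equivalent
ET₀ = 0.0023 × 14.6064 × (30.45 + 17.8) × √10.1 = 0.0023 × 14.6064 × 48.25 × 3.1780 = 5.1514 mm/d
ETc = Kc × ET₀ = 1.23 × 5.1514 = 6.3362 mm/d
Crop demand D = ETc × 14 d = 6.3362 × 14 = 88.707 mm
Pe = 0.60 × 31.9 = 19.140 mm
D − Pe = 88.707 − 19.140 = 69.567 mm
Gross irrigation = 69.567 / 0.78 = 89.188 mm

89.2 mm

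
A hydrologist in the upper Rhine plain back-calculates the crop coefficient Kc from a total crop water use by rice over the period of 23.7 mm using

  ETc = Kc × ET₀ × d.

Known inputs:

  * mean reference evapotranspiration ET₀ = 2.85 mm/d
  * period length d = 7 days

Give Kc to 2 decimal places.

ETc = Kc × ET₀ × d  ⇒  Kc = ETc / (ET₀ × d)
Kc = 23.7 / (2.85 × 7) = 23.7 / 19.95 = 1.1880

1.19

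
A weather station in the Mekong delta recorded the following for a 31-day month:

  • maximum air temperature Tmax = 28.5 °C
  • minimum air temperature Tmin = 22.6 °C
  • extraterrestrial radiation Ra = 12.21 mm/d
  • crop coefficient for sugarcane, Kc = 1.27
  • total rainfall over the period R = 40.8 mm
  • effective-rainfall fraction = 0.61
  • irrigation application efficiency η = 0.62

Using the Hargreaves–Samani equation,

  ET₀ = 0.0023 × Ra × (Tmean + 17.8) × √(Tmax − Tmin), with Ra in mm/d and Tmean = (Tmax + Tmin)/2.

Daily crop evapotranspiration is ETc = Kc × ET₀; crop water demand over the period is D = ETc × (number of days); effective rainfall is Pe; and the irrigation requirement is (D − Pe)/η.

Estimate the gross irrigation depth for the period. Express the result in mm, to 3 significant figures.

148 mm

Tmean = (28.5 + 22.6)/2 = 25.55 °C
ET₀ = 0.0023 × 12.21 × (25.55 + 17.8) × √5.9 = 0.0023 × 12.21 × 43.35 × 2.4290 = 2.9571 mm/d
ETc = Kc × ET₀ = 1.27 × 2.9571 = 3.7555 mm/d
Crop demand D = ETc × 31 d = 3.7555 × 31 = 116.421 mm
Pe = 0.61 × 40.8 = 24.888 mm
D − Pe = 116.421 − 24.888 = 91.533 mm
Gross irrigation = 91.533 / 0.62 = 147.634 mm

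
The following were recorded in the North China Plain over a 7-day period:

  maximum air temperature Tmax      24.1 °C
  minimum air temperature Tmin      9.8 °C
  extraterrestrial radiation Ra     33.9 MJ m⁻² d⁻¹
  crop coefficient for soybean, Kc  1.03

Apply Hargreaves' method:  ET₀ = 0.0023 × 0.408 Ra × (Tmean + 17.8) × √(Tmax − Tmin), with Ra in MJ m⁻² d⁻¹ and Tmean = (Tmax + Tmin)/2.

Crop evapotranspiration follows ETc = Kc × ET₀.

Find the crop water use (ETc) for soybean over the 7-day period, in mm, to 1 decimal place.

Tmean = (24.1 + 9.8)/2 = 16.95 °C
0.408 Ra = 0.408 × 33.9 = 13.8312 mm/d equivalent
ET₀ = 0.0023 × 13.8312 × (16.95 + 17.8) × √14.3 = 0.0023 × 13.8312 × 34.75 × 3.7815 = 4.1803 mm/d
ETc = Kc × ET₀ = 1.03 × 4.1803 = 4.3057 mm/d
Over 7 days: 4.3057 × 7 = 30.140 mm

30.1 mm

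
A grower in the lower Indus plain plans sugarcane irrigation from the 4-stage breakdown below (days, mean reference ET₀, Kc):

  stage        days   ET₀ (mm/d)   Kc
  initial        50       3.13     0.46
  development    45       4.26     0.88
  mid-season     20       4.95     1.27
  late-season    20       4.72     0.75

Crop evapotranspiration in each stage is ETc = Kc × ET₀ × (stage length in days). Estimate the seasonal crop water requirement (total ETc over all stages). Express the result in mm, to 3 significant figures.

initial: 0.46 × 3.13 × 50 = 71.99 mm
development: 0.88 × 4.26 × 45 = 168.70 mm
mid-season: 1.27 × 4.95 × 20 = 125.73 mm
late-season: 0.75 × 4.72 × 20 = 70.80 mm
Seasonal total = 437.22 mm

437 mm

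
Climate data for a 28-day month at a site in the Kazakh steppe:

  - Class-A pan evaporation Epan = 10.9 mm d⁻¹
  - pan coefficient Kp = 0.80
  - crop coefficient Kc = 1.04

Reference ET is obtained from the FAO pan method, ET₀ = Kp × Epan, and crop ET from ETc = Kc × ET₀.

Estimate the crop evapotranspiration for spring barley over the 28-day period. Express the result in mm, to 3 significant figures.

254 mm

ET₀ = 0.80 × 10.9 = 8.7200 mm/d
ETc = Kc × ET₀ = 1.04 × 8.7200 = 9.0688 mm/d
Over 28 days: 9.0688 × 28 = 253.926 mm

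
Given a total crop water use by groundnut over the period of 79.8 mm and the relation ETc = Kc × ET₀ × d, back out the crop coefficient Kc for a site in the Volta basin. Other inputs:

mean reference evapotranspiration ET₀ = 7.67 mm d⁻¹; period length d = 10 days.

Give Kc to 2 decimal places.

ETc = Kc × ET₀ × d  ⇒  Kc = ETc / (ET₀ × d)
Kc = 79.8 / (7.67 × 10) = 79.8 / 76.70 = 1.0404

1.04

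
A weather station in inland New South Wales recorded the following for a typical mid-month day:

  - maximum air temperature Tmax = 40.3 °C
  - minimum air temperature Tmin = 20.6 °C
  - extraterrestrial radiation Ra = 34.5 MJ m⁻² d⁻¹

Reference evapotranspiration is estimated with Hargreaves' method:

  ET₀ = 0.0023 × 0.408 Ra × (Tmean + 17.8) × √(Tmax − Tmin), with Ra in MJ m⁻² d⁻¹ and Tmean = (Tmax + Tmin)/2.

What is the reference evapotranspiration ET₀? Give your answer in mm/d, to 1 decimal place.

Tmean = (40.3 + 20.6)/2 = 30.45 °C
0.408 Ra = 0.408 × 34.5 = 14.0760 mm/d equivalent
ET₀ = 0.0023 × 14.0760 × (30.45 + 17.8) × √19.7 = 0.0023 × 14.0760 × 48.25 × 4.4385 = 6.9333 mm/d

6.9 mm/d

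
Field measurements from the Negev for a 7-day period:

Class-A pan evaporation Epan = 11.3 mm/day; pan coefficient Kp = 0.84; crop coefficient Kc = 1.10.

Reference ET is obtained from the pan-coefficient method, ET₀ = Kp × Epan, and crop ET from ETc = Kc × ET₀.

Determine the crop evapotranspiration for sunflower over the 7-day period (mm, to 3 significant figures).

73.1 mm

ET₀ = 0.84 × 11.3 = 9.4920 mm/d
ETc = Kc × ET₀ = 1.10 × 9.4920 = 10.4412 mm/d
Over 7 days: 10.4412 × 7 = 73.088 mm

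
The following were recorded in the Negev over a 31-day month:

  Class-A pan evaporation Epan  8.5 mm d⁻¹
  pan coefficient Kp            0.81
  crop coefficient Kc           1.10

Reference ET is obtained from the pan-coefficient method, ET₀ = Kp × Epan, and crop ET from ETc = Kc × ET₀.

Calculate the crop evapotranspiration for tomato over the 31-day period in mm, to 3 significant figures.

235 mm

ET₀ = 0.81 × 8.5 = 6.8850 mm/d
ETc = Kc × ET₀ = 1.10 × 6.8850 = 7.5735 mm/d
Over 31 days: 7.5735 × 31 = 234.779 mm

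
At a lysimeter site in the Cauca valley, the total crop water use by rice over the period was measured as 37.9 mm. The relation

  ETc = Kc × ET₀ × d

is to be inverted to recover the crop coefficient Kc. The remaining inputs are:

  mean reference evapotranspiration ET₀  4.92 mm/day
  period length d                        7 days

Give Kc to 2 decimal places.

1.10

ETc = Kc × ET₀ × d  ⇒  Kc = ETc / (ET₀ × d)
Kc = 37.9 / (4.92 × 7) = 37.9 / 34.44 = 1.1005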